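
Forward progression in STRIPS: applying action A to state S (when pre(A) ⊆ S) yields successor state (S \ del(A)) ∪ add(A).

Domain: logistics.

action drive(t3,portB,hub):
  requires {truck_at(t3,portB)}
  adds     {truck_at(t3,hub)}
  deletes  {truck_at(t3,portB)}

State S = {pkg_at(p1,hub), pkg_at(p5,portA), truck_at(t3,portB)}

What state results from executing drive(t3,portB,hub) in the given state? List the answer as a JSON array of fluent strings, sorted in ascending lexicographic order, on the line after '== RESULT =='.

Compute (S \ del) ∪ add:
  pre ⊆ S: {truck_at(t3,portB)} ⊆ S  — applicable
  S \ del = {pkg_at(p1,hub), pkg_at(p5,portA)}
  ∪ add   = {pkg_at(p1,hub), pkg_at(p5,portA), truck_at(t3,hub)}

== RESULT ==
["pkg_at(p1,hub)", "pkg_at(p5,portA)", "truck_at(t3,hub)"]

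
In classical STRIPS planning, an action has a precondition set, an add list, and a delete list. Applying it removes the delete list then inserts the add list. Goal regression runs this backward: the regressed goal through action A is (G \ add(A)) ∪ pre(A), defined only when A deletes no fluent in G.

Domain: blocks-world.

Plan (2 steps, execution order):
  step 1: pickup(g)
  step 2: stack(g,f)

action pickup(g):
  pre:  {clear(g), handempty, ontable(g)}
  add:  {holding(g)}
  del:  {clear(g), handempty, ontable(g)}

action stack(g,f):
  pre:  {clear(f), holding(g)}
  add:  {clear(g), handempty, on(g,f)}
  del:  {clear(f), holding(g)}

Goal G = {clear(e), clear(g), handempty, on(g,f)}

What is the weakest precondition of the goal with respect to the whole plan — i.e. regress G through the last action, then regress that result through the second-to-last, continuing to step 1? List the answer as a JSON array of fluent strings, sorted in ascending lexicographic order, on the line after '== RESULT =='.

Work backward from the goal:
  through step 2 (stack(g,f)): drop {clear(g), handempty, on(g,f)}, keep {clear(e)}, require {clear(f), holding(g)}
    → {clear(e), clear(f), holding(g)}
  through step 1 (pickup(g)): drop {holding(g)}, keep {clear(e), clear(f)}, require {clear(g), handempty, ontable(g)}
    → {clear(e), clear(f), clear(g), handempty, ontable(g)}

== RESULT ==
["clear(e)", "clear(f)", "clear(g)", "handempty", "ontable(g)"]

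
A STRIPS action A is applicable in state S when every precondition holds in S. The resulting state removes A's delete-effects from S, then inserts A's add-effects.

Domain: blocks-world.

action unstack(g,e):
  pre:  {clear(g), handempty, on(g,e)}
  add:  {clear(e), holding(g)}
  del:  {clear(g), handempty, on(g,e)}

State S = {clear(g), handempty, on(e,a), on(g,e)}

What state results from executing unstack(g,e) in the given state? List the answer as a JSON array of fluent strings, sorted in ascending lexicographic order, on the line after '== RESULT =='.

Progress:
  pre ⊆ S: {clear(g), handempty, on(g,e)} ⊆ S  — applicable
  S \ del = {on(e,a)}
  ∪ add   = {clear(e), holding(g), on(e,a)}

== RESULT ==
["clear(e)", "holding(g)", "on(e,a)"]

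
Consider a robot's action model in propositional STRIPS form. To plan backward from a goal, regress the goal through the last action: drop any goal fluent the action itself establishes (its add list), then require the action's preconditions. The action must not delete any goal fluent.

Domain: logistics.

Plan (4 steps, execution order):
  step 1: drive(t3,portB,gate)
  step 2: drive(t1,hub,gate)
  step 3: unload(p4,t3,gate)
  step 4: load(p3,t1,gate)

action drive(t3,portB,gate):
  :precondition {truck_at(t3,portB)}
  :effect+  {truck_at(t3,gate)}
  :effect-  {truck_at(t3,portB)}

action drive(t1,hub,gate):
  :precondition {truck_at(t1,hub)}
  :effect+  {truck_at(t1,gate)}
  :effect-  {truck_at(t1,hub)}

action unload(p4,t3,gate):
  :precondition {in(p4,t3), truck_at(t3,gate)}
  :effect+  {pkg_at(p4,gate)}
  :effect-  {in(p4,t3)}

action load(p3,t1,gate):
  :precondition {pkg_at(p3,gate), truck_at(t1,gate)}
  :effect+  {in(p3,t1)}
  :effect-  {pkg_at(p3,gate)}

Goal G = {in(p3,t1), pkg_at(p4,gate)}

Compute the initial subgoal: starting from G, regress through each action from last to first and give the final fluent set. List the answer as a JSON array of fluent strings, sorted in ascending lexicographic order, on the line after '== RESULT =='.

Regress step by step:
  through step 4 (load(p3,t1,gate)): drop {in(p3,t1)}, keep {pkg_at(p4,gate)}, require {pkg_at(p3,gate), truck_at(t1,gate)}
    → {pkg_at(p3,gate), pkg_at(p4,gate), truck_at(t1,gate)}
  through step 3 (unload(p4,t3,gate)): drop {pkg_at(p4,gate)}, keep {pkg_at(p3,gate), truck_at(t1,gate)}, require {in(p4,t3), truck_at(t3,gate)}
    → {in(p4,t3), pkg_at(p3,gate), truck_at(t1,gate), truck_at(t3,gate)}
  through step 2 (drive(t1,hub,gate)): drop {truck_at(t1,gate)}, keep {in(p4,t3), pkg_at(p3,gate), truck_at(t3,gate)}, require {truck_at(t1,hub)}
    → {in(p4,t3), pkg_at(p3,gate), truck_at(t1,hub), truck_at(t3,gate)}
  through step 1 (drive(t3,portB,gate)): drop {truck_at(t3,gate)}, keep {in(p4,t3), pkg_at(p3,gate), truck_at(t1,hub)}, require {truck_at(t3,portB)}
    → {in(p4,t3), pkg_at(p3,gate), truck_at(t1,hub), truck_at(t3,portB)}

== RESULT ==
["in(p4,t3)", "pkg_at(p3,gate)", "truck_at(t1,hub)", "truck_at(t3,portB)"]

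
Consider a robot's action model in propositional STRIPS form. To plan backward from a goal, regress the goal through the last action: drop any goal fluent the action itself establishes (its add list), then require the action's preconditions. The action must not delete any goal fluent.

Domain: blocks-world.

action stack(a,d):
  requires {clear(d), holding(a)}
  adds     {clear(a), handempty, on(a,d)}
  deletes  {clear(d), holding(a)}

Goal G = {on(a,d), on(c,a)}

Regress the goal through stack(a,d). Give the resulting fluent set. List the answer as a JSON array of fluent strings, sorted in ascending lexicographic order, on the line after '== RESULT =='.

Regress:
  G ∩ del = {}  (empty — regression defined)
  G \ add = {on(a,d), on(c,a)} \ {clear(a), handempty, on(a,d)} = {on(c,a)}
  ∪ pre   = {on(c,a)} ∪ {clear(d), holding(a)}
          = {clear(d), holding(a), on(c,a)}

== RESULT ==
["clear(d)", "holding(a)", "on(c,a)"]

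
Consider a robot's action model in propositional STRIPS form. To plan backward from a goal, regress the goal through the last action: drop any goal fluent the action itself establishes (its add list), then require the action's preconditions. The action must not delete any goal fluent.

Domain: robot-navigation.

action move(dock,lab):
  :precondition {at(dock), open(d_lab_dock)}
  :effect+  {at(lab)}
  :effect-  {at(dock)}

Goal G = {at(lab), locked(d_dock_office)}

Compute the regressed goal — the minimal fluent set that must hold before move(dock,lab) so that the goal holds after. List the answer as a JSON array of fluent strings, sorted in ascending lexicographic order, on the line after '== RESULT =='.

Compute (G \ add) ∪ pre:
  G ∩ del = {}  (empty — regression defined)
  G \ add = {at(lab), locked(d_dock_office)} \ {at(lab)} = {locked(d_dock_office)}
  ∪ pre   = {locked(d_dock_office)} ∪ {at(dock), open(d_lab_dock)}
          = {at(dock), locked(d_dock_office), open(d_lab_dock)}

== RESULT ==
["at(dock)", "locked(d_dock_office)", "open(d_lab_dock)"]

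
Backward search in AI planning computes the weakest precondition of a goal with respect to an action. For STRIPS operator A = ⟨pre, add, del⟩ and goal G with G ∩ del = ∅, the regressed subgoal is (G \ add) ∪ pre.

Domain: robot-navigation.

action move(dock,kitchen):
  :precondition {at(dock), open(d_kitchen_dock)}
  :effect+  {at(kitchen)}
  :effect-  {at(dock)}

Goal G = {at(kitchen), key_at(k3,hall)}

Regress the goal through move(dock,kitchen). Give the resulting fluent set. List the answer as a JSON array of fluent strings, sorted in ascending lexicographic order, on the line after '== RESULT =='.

Regress:
  G ∩ del = {}  (empty — regression defined)
  G \ add = {at(kitchen), key_at(k3,hall)} \ {at(kitchen)} = {key_at(k3,hall)}
  ∪ pre   = {key_at(k3,hall)} ∪ {at(dock), open(d_kitchen_dock)}
          = {at(dock), key_at(k3,hall), open(d_kitchen_dock)}

== RESULT ==
["at(dock)", "key_at(k3,hall)", "open(d_kitchen_dock)"]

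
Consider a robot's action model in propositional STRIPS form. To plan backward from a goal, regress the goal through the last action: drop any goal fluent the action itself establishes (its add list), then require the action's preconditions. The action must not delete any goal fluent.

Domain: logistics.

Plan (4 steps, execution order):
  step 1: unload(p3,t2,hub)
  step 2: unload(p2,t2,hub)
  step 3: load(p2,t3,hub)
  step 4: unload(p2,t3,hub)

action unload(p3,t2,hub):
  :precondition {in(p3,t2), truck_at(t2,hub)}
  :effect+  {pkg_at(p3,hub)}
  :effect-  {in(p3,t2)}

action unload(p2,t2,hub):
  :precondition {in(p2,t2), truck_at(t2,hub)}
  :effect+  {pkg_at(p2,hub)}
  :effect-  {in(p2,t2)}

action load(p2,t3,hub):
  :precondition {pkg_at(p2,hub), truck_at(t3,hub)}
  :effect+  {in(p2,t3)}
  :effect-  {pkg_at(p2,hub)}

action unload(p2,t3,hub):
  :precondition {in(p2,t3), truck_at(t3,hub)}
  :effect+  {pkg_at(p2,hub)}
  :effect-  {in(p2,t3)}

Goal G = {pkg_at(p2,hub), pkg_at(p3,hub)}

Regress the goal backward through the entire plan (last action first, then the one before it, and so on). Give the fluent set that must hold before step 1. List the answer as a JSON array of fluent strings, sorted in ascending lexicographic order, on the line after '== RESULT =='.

Work backward from the goal:
  through step 4 (unload(p2,t3,hub)): drop {pkg_at(p2,hub)}, keep {pkg_at(p3,hub)}, require {in(p2,t3), truck_at(t3,hub)}
    → {in(p2,t3), pkg_at(p3,hub), truck_at(t3,hub)}
  through step 3 (load(p2,t3,hub)): drop {in(p2,t3)}, keep {pkg_at(p3,hub), truck_at(t3,hub)}, require {pkg_at(p2,hub), truck_at(t3,hub)}
    → {pkg_at(p2,hub), pkg_at(p3,hub), truck_at(t3,hub)}
  through step 2 (unload(p2,t2,hub)): drop {pkg_at(p2,hub)}, keep {pkg_at(p3,hub), truck_at(t3,hub)}, require {in(p2,t2), truck_at(t2,hub)}
    → {in(p2,t2), pkg_at(p3,hub), truck_at(t2,hub), truck_at(t3,hub)}
  through step 1 (unload(p3,t2,hub)): drop {pkg_at(p3,hub)}, keep {in(p2,t2), truck_at(t2,hub), truck_at(t3,hub)}, require {in(p3,t2), truck_at(t2,hub)}
    → {in(p2,t2), in(p3,t2), truck_at(t2,hub), truck_at(t3,hub)}

== RESULT ==
["in(p2,t2)", "in(p3,t2)", "truck_at(t2,hub)", "truck_at(t3,hub)"]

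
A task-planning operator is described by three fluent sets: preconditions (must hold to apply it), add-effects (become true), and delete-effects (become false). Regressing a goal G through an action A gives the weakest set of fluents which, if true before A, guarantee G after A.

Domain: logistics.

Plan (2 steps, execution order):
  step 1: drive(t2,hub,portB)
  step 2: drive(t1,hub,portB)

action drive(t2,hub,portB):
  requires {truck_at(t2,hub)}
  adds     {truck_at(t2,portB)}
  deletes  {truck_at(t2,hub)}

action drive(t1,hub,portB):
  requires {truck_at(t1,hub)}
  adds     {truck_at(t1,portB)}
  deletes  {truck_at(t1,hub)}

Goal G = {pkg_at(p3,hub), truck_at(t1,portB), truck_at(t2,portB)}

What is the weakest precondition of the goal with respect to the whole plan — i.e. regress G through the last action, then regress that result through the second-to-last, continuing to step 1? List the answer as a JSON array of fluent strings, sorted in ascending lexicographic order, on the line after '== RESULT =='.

Work backward from the goal:
  through step 2 (drive(t1,hub,portB)): drop {truck_at(t1,portB)}, keep {pkg_at(p3,hub), truck_at(t2,portB)}, require {truck_at(t1,hub)}
    → {pkg_at(p3,hub), truck_at(t1,hub), truck_at(t2,portB)}
  through step 1 (drive(t2,hub,portB)): drop {truck_at(t2,portB)}, keep {pkg_at(p3,hub), truck_at(t1,hub)}, require {truck_at(t2,hub)}
    → {pkg_at(p3,hub), truck_at(t1,hub), truck_at(t2,hub)}

== RESULT ==
["pkg_at(p3,hub)", "truck_at(t1,hub)", "truck_at(t2,hub)"]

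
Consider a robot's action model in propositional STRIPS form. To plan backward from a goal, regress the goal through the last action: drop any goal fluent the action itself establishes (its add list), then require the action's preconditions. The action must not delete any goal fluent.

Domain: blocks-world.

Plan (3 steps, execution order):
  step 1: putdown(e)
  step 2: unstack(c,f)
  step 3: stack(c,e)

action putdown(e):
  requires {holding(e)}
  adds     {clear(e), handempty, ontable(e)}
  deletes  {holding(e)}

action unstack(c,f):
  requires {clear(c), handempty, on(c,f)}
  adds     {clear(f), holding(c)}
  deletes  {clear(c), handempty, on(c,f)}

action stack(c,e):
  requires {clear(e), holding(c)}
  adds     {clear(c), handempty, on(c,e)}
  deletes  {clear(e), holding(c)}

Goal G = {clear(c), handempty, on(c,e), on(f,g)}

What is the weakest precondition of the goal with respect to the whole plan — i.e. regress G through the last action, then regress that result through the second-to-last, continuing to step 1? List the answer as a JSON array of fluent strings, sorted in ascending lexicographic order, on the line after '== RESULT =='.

Work backward from the goal:
  through step 3 (stack(c,e)): drop {clear(c), handempty, on(c,e)}, keep {on(f,g)}, require {clear(e), holding(c)}
    → {clear(e), holding(c), on(f,g)}
  through step 2 (unstack(c,f)): drop {holding(c)}, keep {clear(e), on(f,g)}, require {clear(c), handempty, on(c,f)}
    → {clear(c), clear(e), handempty, on(c,f), on(f,g)}
  through step 1 (putdown(e)): drop {clear(e), handempty}, keep {clear(c), on(c,f), on(f,g)}, require {holding(e)}
    → {clear(c), holding(e), on(c,f), on(f,g)}

== RESULT ==
["clear(c)", "holding(e)", "on(c,f)", "on(f,g)"]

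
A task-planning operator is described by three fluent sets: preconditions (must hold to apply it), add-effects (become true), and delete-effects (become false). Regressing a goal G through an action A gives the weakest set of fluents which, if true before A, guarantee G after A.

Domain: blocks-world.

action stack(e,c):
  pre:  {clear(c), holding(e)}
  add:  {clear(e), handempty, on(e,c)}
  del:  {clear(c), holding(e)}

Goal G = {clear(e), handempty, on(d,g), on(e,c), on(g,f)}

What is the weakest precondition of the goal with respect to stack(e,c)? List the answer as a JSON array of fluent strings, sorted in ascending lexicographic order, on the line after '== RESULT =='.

Regress:
  G ∩ del = {}  (empty — regression defined)
  G \ add = {clear(e), handempty, on(d,g), on(e,c), on(g,f)} \ {clear(e), handempty, on(e,c)} = {on(d,g), on(g,f)}
  ∪ pre   = {on(d,g), on(g,f)} ∪ {clear(c), holding(e)}
          = {clear(c), holding(e), on(d,g), on(g,f)}

== RESULT ==
["clear(c)", "holding(e)", "on(d,g)", "on(g,f)"]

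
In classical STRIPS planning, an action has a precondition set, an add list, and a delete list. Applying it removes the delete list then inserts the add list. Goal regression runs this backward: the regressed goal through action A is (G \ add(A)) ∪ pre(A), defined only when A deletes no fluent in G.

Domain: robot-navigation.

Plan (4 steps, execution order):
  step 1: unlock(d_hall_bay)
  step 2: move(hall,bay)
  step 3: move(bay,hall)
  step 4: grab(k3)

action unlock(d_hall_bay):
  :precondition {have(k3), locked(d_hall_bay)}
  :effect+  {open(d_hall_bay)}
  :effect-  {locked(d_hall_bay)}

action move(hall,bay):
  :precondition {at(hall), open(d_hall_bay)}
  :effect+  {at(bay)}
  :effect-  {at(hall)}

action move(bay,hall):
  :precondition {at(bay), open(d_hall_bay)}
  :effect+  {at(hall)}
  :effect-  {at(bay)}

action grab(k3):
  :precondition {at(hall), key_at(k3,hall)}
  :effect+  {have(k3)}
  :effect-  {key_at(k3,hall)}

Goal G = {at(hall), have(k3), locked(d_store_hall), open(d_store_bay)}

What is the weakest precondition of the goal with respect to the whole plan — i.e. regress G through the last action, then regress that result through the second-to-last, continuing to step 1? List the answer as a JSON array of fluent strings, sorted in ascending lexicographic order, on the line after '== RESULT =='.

Regress step by step:
  through step 4 (grab(k3)): drop {have(k3)}, keep {at(hall), locked(d_store_hall), open(d_store_bay)}, require {at(hall), key_at(k3,hall)}
    → {at(hall), key_at(k3,hall), locked(d_store_hall), open(d_store_bay)}
  through step 3 (move(bay,hall)): drop {at(hall)}, keep {key_at(k3,hall), locked(d_store_hall), open(d_store_bay)}, require {at(bay), open(d_hall_bay)}
    → {at(bay), key_at(k3,hall), locked(d_store_hall), open(d_hall_bay), open(d_store_bay)}
  through step 2 (move(hall,bay)): drop {at(bay)}, keep {key_at(k3,hall), locked(d_store_hall), open(d_hall_bay), open(d_store_bay)}, require {at(hall), open(d_hall_bay)}
    → {at(hall), key_at(k3,hall), locked(d_store_hall), open(d_hall_bay), open(d_store_bay)}
  through step 1 (unlock(d_hall_bay)): drop {open(d_hall_bay)}, keep {at(hall), key_at(k3,hall), locked(d_store_hall), open(d_store_bay)}, require {have(k3), locked(d_hall_bay)}
    → {at(hall), have(k3), key_at(k3,hall), locked(d_hall_bay), locked(d_store_hall), open(d_store_bay)}

== RESULT ==
["at(hall)", "have(k3)", "key_at(k3,hall)", "locked(d_hall_bay)", "locked(d_store_hall)", "open(d_store_bay)"]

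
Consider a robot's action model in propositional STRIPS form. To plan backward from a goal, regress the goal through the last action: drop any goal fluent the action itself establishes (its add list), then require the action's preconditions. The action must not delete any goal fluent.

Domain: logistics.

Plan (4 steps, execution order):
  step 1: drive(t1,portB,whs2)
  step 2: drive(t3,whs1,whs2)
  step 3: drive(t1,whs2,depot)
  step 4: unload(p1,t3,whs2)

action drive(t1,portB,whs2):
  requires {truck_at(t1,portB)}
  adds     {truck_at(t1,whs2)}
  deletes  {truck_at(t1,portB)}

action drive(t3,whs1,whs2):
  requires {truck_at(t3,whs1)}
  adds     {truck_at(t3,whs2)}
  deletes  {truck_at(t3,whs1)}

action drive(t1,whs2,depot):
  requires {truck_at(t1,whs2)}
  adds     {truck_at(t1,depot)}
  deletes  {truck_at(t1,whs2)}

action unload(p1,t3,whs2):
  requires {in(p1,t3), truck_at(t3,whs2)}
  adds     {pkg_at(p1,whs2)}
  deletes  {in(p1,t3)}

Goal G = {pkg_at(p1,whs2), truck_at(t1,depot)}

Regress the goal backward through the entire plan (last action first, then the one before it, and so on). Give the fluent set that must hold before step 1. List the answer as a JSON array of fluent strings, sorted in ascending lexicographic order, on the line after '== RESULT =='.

Regress step by step:
  through step 4 (unload(p1,t3,whs2)): drop {pkg_at(p1,whs2)}, keep {truck_at(t1,depot)}, require {in(p1,t3), truck_at(t3,whs2)}
    → {in(p1,t3), truck_at(t1,depot), truck_at(t3,whs2)}
  through step 3 (drive(t1,whs2,depot)): drop {truck_at(t1,depot)}, keep {in(p1,t3), truck_at(t3,whs2)}, require {truck_at(t1,whs2)}
    → {in(p1,t3), truck_at(t1,whs2), truck_at(t3,whs2)}
  through step 2 (drive(t3,whs1,whs2)): drop {truck_at(t3,whs2)}, keep {in(p1,t3), truck_at(t1,whs2)}, require {truck_at(t3,whs1)}
    → {in(p1,t3), truck_at(t1,whs2), truck_at(t3,whs1)}
  through step 1 (drive(t1,portB,whs2)): drop {truck_at(t1,whs2)}, keep {in(p1,t3), truck_at(t3,whs1)}, require {truck_at(t1,portB)}
    → {in(p1,t3), truck_at(t1,portB), truck_at(t3,whs1)}

== RESULT ==
["in(p1,t3)", "truck_at(t1,portB)", "truck_at(t3,whs1)"]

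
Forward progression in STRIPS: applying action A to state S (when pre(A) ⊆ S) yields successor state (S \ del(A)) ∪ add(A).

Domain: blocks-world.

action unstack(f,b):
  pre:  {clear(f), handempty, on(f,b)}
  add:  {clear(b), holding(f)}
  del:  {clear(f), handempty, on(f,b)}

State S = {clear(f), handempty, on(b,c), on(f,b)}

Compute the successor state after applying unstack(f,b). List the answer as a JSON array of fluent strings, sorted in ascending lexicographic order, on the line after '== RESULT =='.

Compute (S \ del) ∪ add:
  pre ⊆ S: {clear(f), handempty, on(f,b)} ⊆ S  — applicable
  S \ del = {on(b,c)}
  ∪ add   = {clear(b), holding(f), on(b,c)}

== RESULT ==
["clear(b)", "holding(f)", "on(b,c)"]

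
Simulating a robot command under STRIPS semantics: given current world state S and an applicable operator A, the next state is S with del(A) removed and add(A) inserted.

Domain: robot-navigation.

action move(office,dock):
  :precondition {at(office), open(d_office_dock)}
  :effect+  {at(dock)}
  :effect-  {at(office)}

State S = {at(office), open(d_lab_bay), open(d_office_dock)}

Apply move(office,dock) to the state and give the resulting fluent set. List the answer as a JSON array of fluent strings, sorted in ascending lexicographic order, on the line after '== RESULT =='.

Progress:
  pre ⊆ S: {at(office), open(d_office_dock)} ⊆ S  — applicable
  S \ del = {open(d_lab_bay), open(d_office_dock)}
  ∪ add   = {at(dock), open(d_lab_bay), open(d_office_dock)}

== RESULT ==
["at(dock)", "open(d_lab_bay)", "open(d_office_dock)"]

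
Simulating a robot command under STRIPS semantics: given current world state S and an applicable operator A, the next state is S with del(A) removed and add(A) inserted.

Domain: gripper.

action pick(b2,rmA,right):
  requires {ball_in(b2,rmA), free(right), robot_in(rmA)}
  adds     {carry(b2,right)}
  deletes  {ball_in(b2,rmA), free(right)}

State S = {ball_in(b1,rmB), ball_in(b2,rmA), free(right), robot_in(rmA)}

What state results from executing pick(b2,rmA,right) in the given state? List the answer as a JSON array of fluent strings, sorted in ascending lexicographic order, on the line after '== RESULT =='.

Progress:
  pre ⊆ S: {ball_in(b2,rmA), free(right), robot_in(rmA)} ⊆ S  — applicable
  S \ del = {ball_in(b1,rmB), robot_in(rmA)}
  ∪ add   = {ball_in(b1,rmB), carry(b2,right), robot_in(rmA)}

== RESULT ==
["ball_in(b1,rmB)", "carry(b2,right)", "robot_in(rmA)"]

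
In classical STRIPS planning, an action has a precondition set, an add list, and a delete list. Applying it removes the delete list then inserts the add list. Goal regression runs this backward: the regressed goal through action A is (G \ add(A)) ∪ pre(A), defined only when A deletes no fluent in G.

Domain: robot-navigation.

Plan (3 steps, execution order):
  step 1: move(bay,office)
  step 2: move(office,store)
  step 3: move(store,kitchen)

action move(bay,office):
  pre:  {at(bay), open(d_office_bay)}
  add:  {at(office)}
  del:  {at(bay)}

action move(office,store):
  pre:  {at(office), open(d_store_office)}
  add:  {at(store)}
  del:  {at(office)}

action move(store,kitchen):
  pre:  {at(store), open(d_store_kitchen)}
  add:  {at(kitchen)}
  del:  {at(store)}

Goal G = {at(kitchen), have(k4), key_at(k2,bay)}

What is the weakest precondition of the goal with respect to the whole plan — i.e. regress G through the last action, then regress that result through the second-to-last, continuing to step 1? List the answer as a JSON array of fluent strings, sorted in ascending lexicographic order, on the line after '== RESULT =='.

Work backward from the goal:
  through step 3 (move(store,kitchen)): drop {at(kitchen)}, keep {have(k4), key_at(k2,bay)}, require {at(store), open(d_store_kitchen)}
    → {at(store), have(k4), key_at(k2,bay), open(d_store_kitchen)}
  through step 2 (move(office,store)): drop {at(store)}, keep {have(k4), key_at(k2,bay), open(d_store_kitchen)}, require {at(office), open(d_store_office)}
    → {at(office), have(k4), key_at(k2,bay), open(d_store_kitchen), open(d_store_office)}
  through step 1 (move(bay,office)): drop {at(office)}, keep {have(k4), key_at(k2,bay), open(d_store_kitchen), open(d_store_office)}, require {at(bay), open(d_office_bay)}
    → {at(bay), have(k4), key_at(k2,bay), open(d_office_bay), open(d_store_kitchen), open(d_store_office)}

== RESULT ==
["at(bay)", "have(k4)", "key_at(k2,bay)", "open(d_office_bay)", "open(d_store_kitchen)", "open(d_store_office)"]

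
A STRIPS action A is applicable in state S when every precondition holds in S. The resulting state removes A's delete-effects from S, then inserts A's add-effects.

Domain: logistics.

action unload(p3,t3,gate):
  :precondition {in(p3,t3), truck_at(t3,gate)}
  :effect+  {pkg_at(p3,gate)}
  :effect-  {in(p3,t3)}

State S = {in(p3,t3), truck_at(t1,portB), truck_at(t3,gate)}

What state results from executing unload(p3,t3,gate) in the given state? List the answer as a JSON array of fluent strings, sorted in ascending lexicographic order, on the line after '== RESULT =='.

Compute (S \ del) ∪ add:
  pre ⊆ S: {in(p3,t3), truck_at(t3,gate)} ⊆ S  — applicable
  S \ del = {truck_at(t1,portB), truck_at(t3,gate)}
  ∪ add   = {pkg_at(p3,gate), truck_at(t1,portB), truck_at(t3,gate)}

== RESULT ==
["pkg_at(p3,gate)", "truck_at(t1,portB)", "truck_at(t3,gate)"]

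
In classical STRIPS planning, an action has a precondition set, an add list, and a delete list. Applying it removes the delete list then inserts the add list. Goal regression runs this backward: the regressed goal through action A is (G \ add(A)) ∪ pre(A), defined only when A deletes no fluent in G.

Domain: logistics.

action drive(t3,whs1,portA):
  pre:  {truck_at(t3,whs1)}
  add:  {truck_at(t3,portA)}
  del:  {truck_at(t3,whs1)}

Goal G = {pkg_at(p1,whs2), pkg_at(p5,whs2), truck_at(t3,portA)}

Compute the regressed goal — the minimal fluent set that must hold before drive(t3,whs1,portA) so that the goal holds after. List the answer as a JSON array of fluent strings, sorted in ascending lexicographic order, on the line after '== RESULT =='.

Regress:
  G ∩ del = {}  (empty — regression defined)
  G \ add = {pkg_at(p1,whs2), pkg_at(p5,whs2), truck_at(t3,portA)} \ {truck_at(t3,portA)} = {pkg_at(p1,whs2), pkg_at(p5,whs2)}
  ∪ pre   = {pkg_at(p1,whs2), pkg_at(p5,whs2)} ∪ {truck_at(t3,whs1)}
          = {pkg_at(p1,whs2), pkg_at(p5,whs2), truck_at(t3,whs1)}

== RESULT ==
["pkg_at(p1,whs2)", "pkg_at(p5,whs2)", "truck_at(t3,whs1)"]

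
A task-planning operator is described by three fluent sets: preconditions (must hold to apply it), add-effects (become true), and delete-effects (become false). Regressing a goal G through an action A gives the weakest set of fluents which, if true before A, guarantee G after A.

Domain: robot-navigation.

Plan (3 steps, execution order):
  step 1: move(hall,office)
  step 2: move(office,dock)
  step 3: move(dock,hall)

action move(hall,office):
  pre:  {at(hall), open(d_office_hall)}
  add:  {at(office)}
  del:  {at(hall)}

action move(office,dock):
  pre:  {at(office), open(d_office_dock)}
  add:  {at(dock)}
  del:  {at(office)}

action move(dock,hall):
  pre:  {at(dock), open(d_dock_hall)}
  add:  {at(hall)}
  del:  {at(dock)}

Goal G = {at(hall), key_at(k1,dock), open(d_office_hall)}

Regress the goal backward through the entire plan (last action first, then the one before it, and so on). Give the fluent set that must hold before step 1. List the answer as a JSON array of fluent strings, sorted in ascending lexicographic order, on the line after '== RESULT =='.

Work backward from the goal:
  through step 3 (move(dock,hall)): drop {at(hall)}, keep {key_at(k1,dock), open(d_office_hall)}, require {at(dock), open(d_dock_hall)}
    → {at(dock), key_at(k1,dock), open(d_dock_hall), open(d_office_hall)}
  through step 2 (move(office,dock)): drop {at(dock)}, keep {key_at(k1,dock), open(d_dock_hall), open(d_office_hall)}, require {at(office), open(d_office_dock)}
    → {at(office), key_at(k1,dock), open(d_dock_hall), open(d_office_dock), open(d_office_hall)}
  through step 1 (move(hall,office)): drop {at(office)}, keep {key_at(k1,dock), open(d_dock_hall), open(d_office_dock), open(d_office_hall)}, require {at(hall), open(d_office_hall)}
    → {at(hall), key_at(k1,dock), open(d_dock_hall), open(d_office_dock), open(d_office_hall)}

== RESULT ==
["at(hall)", "key_at(k1,dock)", "open(d_dock_hall)", "open(d_office_dock)", "open(d_office_hall)"]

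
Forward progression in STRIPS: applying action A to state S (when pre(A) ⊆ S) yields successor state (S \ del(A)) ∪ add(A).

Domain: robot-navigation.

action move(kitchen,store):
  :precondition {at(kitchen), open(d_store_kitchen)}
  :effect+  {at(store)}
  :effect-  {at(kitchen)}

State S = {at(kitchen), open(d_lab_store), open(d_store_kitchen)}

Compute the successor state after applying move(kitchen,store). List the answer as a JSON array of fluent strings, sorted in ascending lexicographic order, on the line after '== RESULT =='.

Progress:
  pre ⊆ S: {at(kitchen), open(d_store_kitchen)} ⊆ S  — applicable
  S \ del = {open(d_lab_store), open(d_store_kitchen)}
  ∪ add   = {at(store), open(d_lab_store), open(d_store_kitchen)}

== RESULT ==
["at(store)", "open(d_lab_store)", "open(d_store_kitchen)"]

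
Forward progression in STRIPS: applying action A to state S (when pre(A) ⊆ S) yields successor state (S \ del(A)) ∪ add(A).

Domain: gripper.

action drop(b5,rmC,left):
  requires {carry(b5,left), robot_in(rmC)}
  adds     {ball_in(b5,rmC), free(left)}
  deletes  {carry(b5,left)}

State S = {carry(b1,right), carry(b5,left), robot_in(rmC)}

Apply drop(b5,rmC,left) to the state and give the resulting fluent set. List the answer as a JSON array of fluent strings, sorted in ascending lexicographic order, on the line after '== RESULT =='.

Compute (S \ del) ∪ add:
  pre ⊆ S: {carry(b5,left), robot_in(rmC)} ⊆ S  — applicable
  S \ del = {carry(b1,right), robot_in(rmC)}
  ∪ add   = {ball_in(b5,rmC), carry(b1,right), free(left), robot_in(rmC)}

== RESULT ==
["ball_in(b5,rmC)", "carry(b1,right)", "free(left)", "robot_in(rmC)"]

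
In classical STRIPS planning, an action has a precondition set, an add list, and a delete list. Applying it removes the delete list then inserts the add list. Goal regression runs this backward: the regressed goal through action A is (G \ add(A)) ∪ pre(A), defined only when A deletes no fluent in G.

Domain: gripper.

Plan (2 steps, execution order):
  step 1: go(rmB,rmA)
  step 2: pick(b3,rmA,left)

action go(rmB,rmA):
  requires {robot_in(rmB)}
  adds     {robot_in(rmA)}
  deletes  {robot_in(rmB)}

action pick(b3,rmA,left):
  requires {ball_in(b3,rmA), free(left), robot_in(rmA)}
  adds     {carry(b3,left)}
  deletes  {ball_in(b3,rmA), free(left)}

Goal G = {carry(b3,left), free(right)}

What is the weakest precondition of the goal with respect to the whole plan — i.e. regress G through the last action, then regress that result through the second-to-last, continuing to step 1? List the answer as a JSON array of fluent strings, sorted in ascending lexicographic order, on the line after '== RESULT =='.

Work backward from the goal:
  through step 2 (pick(b3,rmA,left)): drop {carry(b3,left)}, keep {free(right)}, require {ball_in(b3,rmA), free(left), robot_in(rmA)}
    → {ball_in(b3,rmA), free(left), free(right), robot_in(rmA)}
  through step 1 (go(rmB,rmA)): drop {robot_in(rmA)}, keep {ball_in(b3,rmA), free(left), free(right)}, require {robot_in(rmB)}
    → {ball_in(b3,rmA), free(left), free(right), robot_in(rmB)}

== RESULT ==
["ball_in(b3,rmA)", "free(left)", "free(right)", "robot_in(rmB)"]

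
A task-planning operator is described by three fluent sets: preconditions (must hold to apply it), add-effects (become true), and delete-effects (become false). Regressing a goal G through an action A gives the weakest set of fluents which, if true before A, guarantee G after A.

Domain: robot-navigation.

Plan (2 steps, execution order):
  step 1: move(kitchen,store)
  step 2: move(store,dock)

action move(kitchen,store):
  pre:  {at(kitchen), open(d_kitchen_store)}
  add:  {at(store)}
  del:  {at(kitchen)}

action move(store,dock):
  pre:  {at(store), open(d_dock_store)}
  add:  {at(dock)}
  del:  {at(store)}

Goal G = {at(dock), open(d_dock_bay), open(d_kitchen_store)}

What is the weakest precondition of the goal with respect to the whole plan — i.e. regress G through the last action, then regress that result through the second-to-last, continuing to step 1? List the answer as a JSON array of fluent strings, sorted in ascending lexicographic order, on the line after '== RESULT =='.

Work backward from the goal:
  through step 2 (move(store,dock)): drop {at(dock)}, keep {open(d_dock_bay), open(d_kitchen_store)}, require {at(store), open(d_dock_store)}
    → {at(store), open(d_dock_bay), open(d_dock_store), open(d_kitchen_store)}
  through step 1 (move(kitchen,store)): drop {at(store)}, keep {open(d_dock_bay), open(d_dock_store), open(d_kitchen_store)}, require {at(kitchen), open(d_kitchen_store)}
    → {at(kitchen), open(d_dock_bay), open(d_dock_store), open(d_kitchen_store)}

== RESULT ==
["at(kitchen)", "open(d_dock_bay)", "open(d_dock_store)", "open(d_kitchen_store)"]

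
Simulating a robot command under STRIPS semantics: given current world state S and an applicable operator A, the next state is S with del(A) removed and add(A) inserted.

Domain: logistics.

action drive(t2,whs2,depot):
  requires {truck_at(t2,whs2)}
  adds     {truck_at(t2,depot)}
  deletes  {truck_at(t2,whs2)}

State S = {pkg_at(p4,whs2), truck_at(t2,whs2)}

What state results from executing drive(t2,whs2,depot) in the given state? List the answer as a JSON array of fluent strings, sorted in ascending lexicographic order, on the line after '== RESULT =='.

Compute (S \ del) ∪ add:
  pre ⊆ S: {truck_at(t2,whs2)} ⊆ S  — applicable
  S \ del = {pkg_at(p4,whs2)}
  ∪ add   = {pkg_at(p4,whs2), truck_at(t2,depot)}

== RESULT ==
["pkg_at(p4,whs2)", "truck_at(t2,depot)"]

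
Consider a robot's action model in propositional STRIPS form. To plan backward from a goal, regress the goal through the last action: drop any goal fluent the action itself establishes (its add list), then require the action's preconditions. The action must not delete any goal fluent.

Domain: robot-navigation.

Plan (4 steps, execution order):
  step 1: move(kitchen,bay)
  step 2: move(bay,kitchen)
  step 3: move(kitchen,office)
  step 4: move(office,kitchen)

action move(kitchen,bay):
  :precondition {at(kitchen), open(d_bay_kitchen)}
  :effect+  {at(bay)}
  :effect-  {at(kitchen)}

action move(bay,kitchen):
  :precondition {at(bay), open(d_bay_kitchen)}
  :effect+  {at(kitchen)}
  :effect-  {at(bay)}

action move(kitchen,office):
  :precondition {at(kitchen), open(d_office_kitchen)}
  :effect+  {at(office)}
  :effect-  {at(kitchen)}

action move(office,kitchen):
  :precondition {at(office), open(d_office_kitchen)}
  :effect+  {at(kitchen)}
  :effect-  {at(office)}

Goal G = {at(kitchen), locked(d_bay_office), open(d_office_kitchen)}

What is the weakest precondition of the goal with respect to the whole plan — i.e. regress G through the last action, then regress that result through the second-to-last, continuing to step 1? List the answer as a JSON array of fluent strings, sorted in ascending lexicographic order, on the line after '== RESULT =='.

Work backward from the goal:
  through step 4 (move(office,kitchen)): drop {at(kitchen)}, keep {locked(d_bay_office), open(d_office_kitchen)}, require {at(office), open(d_office_kitchen)}
    → {at(office), locked(d_bay_office), open(d_office_kitchen)}
  through step 3 (move(kitchen,office)): drop {at(office)}, keep {locked(d_bay_office), open(d_office_kitchen)}, require {at(kitchen), open(d_office_kitchen)}
    → {at(kitchen), locked(d_bay_office), open(d_office_kitchen)}
  through step 2 (move(bay,kitchen)): drop {at(kitchen)}, keep {locked(d_bay_office), open(d_office_kitchen)}, require {at(bay), open(d_bay_kitchen)}
    → {at(bay), locked(d_bay_office), open(d_bay_kitchen), open(d_office_kitchen)}
  through step 1 (move(kitchen,bay)): drop {at(bay)}, keep {locked(d_bay_office), open(d_bay_kitchen), open(d_office_kitchen)}, require {at(kitchen), open(d_bay_kitchen)}
    → {at(kitchen), locked(d_bay_office), open(d_bay_kitchen), open(d_office_kitchen)}

== RESULT ==
["at(kitchen)", "locked(d_bay_office)", "open(d_bay_kitchen)", "open(d_office_kitchen)"]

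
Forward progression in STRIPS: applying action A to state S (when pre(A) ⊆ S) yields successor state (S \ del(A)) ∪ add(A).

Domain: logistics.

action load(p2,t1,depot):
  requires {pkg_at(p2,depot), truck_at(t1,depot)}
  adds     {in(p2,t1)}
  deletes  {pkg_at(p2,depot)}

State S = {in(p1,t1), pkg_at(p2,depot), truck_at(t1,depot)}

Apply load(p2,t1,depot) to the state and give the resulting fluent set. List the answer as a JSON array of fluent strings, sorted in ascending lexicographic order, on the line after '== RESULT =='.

Compute (S \ del) ∪ add:
  pre ⊆ S: {pkg_at(p2,depot), truck_at(t1,depot)} ⊆ S  — applicable
  S \ del = {in(p1,t1), truck_at(t1,depot)}
  ∪ add   = {in(p1,t1), in(p2,t1), truck_at(t1,depot)}

== RESULT ==
["in(p1,t1)", "in(p2,t1)", "truck_at(t1,depot)"]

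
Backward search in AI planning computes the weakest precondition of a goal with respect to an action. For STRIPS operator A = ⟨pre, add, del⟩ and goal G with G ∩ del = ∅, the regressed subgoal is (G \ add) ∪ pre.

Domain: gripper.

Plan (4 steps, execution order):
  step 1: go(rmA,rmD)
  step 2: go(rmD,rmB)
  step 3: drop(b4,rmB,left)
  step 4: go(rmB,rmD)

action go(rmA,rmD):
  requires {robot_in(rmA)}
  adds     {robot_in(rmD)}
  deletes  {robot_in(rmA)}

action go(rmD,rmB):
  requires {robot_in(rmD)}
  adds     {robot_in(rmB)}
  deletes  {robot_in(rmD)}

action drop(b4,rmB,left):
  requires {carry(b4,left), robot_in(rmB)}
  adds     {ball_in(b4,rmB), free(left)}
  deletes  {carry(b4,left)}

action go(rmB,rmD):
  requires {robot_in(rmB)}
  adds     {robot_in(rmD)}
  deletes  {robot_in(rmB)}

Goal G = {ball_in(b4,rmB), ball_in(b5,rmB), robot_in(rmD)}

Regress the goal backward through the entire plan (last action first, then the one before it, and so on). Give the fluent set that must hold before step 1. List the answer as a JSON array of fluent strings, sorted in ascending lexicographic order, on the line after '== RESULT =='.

Work backward from the goal:
  through step 4 (go(rmB,rmD)): drop {robot_in(rmD)}, keep {ball_in(b4,rmB), ball_in(b5,rmB)}, require {robot_in(rmB)}
    → {ball_in(b4,rmB), ball_in(b5,rmB), robot_in(rmB)}
  through step 3 (drop(b4,rmB,left)): drop {ball_in(b4,rmB)}, keep {ball_in(b5,rmB), robot_in(rmB)}, require {carry(b4,left), robot_in(rmB)}
    → {ball_in(b5,rmB), carry(b4,left), robot_in(rmB)}
  through step 2 (go(rmD,rmB)): drop {robot_in(rmB)}, keep {ball_in(b5,rmB), carry(b4,left)}, require {robot_in(rmD)}
    → {ball_in(b5,rmB), carry(b4,left), robot_in(rmD)}
  through step 1 (go(rmA,rmD)): drop {robot_in(rmD)}, keep {ball_in(b5,rmB), carry(b4,left)}, require {robot_in(rmA)}
    → {ball_in(b5,rmB), carry(b4,left), robot_in(rmA)}

== RESULT ==
["ball_in(b5,rmB)", "carry(b4,left)", "robot_in(rmA)"]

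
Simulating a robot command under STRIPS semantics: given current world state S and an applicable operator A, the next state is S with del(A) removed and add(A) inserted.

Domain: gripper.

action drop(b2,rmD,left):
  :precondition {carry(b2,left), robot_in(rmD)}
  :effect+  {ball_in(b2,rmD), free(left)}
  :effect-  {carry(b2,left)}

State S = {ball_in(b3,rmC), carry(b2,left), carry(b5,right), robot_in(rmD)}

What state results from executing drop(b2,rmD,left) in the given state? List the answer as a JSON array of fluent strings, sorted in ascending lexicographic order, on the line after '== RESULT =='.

Compute (S \ del) ∪ add:
  pre ⊆ S: {carry(b2,left), robot_in(rmD)} ⊆ S  — applicable
  S \ del = {ball_in(b3,rmC), carry(b5,right), robot_in(rmD)}
  ∪ add   = {ball_in(b2,rmD), ball_in(b3,rmC), carry(b5,right), free(left), robot_in(rmD)}

== RESULT ==
["ball_in(b2,rmD)", "ball_in(b3,rmC)", "carry(b5,right)", "free(left)", "robot_in(rmD)"]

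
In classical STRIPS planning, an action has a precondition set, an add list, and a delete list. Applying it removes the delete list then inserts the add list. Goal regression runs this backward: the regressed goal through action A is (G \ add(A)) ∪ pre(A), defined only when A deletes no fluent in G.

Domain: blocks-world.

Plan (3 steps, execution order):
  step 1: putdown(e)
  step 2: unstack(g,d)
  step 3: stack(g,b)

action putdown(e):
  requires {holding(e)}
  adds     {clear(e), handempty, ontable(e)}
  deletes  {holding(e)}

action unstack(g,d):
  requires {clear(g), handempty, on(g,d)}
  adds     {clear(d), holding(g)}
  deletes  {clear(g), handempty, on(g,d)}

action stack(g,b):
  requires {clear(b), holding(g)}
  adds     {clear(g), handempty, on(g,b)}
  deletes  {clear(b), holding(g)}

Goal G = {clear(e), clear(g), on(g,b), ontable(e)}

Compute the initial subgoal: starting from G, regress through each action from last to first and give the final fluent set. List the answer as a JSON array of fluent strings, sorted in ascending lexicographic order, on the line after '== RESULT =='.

Regress step by step:
  through step 3 (stack(g,b)): drop {clear(g), on(g,b)}, keep {clear(e), ontable(e)}, require {clear(b), holding(g)}
    → {clear(b), clear(e), holding(g), ontable(e)}
  through step 2 (unstack(g,d)): drop {holding(g)}, keep {clear(b), clear(e), ontable(e)}, require {clear(g), handempty, on(g,d)}
    → {clear(b), clear(e), clear(g), handempty, on(g,d), ontable(e)}
  through step 1 (putdown(e)): drop {clear(e), handempty, ontable(e)}, keep {clear(b), clear(g), on(g,d)}, require {holding(e)}
    → {clear(b), clear(g), holding(e), on(g,d)}

== RESULT ==
["clear(b)", "clear(g)", "holding(e)", "on(g,d)"]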